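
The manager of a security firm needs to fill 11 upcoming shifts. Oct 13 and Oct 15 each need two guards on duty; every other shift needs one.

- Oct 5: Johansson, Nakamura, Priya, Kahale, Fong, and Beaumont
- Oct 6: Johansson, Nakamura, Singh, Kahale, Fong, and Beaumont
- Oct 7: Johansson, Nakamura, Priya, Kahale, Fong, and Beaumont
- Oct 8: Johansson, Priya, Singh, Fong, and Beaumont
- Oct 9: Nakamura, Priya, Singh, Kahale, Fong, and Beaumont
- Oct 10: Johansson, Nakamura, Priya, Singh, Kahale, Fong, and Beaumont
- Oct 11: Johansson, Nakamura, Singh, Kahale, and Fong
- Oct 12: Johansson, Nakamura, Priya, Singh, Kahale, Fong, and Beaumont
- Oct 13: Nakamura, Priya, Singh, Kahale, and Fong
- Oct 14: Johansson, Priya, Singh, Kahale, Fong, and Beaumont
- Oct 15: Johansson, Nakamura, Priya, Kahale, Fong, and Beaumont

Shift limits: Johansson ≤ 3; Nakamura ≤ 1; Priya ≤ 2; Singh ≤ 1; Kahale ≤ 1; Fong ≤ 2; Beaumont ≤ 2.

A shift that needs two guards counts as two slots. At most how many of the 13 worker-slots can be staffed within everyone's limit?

12

Total capacity across all guards is 3+1+2+1+1+2+2 = 12, and 13 slots are needed, so at most 12 can be filled.
An assignment achieving 12: Oct 5→Johansson, Oct 6→Singh, Oct 7→Priya, Oct 8→Johansson, Oct 9→Kahale, Oct 10→Beaumont, Oct 11→Johansson, Oct 13→Nakamura+Priya, Oct 14→Fong, Oct 15→Fong+Beaumont.
Loads: Johansson 3/3, Nakamura 1/1, Priya 2/2, Singh 1/1, Kahale 1/1, Fong 2/2, Beaumont 2/2.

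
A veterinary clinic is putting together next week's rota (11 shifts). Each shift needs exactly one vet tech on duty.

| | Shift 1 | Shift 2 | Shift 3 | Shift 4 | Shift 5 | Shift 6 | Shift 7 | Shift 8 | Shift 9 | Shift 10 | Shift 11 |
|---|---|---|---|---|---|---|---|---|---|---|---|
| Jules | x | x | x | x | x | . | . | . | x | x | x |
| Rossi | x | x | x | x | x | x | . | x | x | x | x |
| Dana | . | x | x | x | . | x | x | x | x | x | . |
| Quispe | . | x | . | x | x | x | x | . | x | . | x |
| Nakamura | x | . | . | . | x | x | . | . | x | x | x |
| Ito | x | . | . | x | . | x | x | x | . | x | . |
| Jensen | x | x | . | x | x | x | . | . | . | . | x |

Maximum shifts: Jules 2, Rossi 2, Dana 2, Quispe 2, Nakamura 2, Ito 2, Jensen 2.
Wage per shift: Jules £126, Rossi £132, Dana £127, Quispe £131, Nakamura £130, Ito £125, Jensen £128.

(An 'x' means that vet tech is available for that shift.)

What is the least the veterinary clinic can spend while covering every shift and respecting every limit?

Picking the cheapest available vet tech for each shift independently would cost £1380, but that ignores the shift limits.
An optimal schedule: Shift 1→Jules, Shift 2→Dana, Shift 3→Jules, Shift 4→Quispe, Shift 5→Jensen, Shift 6→Nakamura, Shift 7→Ito, Shift 8→Ito, Shift 9→Dana, Shift 10→Nakamura, Shift 11→Jensen.
Total: 126 + 127 + 126 + 131 + 128 + 130 + 125 + 125 + 127 + 130 + 128 = £1403.

£1403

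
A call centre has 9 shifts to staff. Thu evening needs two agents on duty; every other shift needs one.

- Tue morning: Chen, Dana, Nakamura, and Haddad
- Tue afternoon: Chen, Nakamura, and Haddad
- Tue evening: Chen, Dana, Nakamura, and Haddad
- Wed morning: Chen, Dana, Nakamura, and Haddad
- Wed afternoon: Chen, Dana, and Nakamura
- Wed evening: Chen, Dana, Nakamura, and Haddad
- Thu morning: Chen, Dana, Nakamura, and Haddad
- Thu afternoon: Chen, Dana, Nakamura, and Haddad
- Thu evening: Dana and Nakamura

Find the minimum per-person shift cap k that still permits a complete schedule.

With 4 agents and 10 worker-slots to fill, someone must work at least ⌈10/4⌉ = 3 shifts, so k ≥ 3.
k = 3 works: Tue morning→Chen, Tue afternoon→Chen, Tue evening→Dana, Wed morning→Dana, Wed afternoon→Chen, Wed evening→Nakamura, Thu morning→Nakamura, Thu afternoon→Haddad, Thu evening→Dana+Nakamura.
Loads: Chen 3, Dana 3, Nakamura 3, Haddad 1 — all ≤ 3.

3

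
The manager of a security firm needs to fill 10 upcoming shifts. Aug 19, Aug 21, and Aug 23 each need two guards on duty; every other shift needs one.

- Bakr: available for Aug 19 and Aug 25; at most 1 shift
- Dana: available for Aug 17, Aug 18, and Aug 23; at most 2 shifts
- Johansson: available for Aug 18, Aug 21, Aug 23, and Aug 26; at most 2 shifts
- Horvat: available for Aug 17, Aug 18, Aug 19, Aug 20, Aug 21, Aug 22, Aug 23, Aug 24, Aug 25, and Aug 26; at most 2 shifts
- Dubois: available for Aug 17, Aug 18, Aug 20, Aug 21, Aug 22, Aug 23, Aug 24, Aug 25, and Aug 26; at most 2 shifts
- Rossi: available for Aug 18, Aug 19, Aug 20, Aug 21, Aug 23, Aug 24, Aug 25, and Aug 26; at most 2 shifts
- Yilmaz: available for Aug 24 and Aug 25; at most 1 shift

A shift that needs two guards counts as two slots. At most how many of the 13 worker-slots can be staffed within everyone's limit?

Total capacity across all guards is 1+2+2+2+2+2+1 = 12, and 13 slots are needed, so at most 12 can be filled.
An assignment achieving 12: Aug 17→Dana, Aug 18→Dana, Aug 19→Bakr+Horvat, Aug 20→Dubois, Aug 21→Johansson+Dubois, Aug 22→Horvat, Aug 23→Rossi, Aug 24→Rossi, Aug 25→Yilmaz, Aug 26→Johansson.
Loads: Bakr 1/1, Dana 2/2, Johansson 2/2, Horvat 2/2, Dubois 2/2, Rossi 2/2, Yilmaz 1/1.

12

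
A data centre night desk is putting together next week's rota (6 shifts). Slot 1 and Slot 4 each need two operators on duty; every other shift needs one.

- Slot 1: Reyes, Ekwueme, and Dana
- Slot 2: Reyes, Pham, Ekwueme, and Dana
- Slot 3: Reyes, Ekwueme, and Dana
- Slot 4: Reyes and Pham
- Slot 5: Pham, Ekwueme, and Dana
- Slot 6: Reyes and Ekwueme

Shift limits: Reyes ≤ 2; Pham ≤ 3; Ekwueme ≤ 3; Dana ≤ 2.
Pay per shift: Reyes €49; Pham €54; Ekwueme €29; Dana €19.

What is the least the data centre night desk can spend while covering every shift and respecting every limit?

€277

Slot 4 can only be covered by Reyes and Pham, so that assignment is forced.
Picking the cheapest available operator for each shift independently would cost €237, but that ignores the shift limits.
An optimal schedule: Slot 1→Dana+Ekwueme, Slot 2→Reyes, Slot 3→Dana, Slot 4→Reyes+Pham, Slot 5→Ekwueme, Slot 6→Ekwueme.
Total: 19 + 29 + 49 + 19 + 49 + 54 + 29 + 29 = €277.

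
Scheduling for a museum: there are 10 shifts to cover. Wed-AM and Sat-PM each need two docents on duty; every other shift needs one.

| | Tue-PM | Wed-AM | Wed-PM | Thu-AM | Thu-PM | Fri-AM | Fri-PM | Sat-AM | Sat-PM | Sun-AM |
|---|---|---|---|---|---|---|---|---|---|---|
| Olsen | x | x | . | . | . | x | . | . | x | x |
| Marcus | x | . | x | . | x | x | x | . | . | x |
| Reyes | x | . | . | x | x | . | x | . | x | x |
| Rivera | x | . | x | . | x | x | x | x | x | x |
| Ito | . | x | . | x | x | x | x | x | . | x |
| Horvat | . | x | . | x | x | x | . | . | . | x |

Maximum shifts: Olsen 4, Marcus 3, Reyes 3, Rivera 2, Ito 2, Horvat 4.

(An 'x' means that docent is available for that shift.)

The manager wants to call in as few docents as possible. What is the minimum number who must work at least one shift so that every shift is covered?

12 slots to fill and no one can take more than 4, so at least ⌈12/4⌉ = 3 docents are needed.
Any 3 docents together have capacity at most 4+4+3 = 11 < 12 slots, so 3 can never suffice.
Olsen, Marcus, Reyes, and Ito alone can cover everything: Tue-PM→Olsen, Wed-AM→Olsen+Ito, Wed-PM→Marcus, Thu-AM→Reyes, Thu-PM→Marcus, Fri-AM→Olsen, Fri-PM→Marcus, Sat-AM→Ito, Sat-PM→Olsen+Reyes, Sun-AM→Reyes.

4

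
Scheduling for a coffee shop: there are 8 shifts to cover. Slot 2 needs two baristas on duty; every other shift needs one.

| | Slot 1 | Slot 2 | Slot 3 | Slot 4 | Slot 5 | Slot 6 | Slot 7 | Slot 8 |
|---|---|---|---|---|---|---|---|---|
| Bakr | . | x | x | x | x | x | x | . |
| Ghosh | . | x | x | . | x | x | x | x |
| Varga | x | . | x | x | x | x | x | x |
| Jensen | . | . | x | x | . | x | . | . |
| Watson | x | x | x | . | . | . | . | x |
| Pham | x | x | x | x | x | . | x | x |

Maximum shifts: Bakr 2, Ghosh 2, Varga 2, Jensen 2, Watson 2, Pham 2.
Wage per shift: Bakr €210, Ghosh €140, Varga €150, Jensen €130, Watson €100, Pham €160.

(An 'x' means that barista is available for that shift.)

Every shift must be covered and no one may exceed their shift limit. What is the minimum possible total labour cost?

€1200

Picking the cheapest available barista for each shift independently would cost €1080, but that ignores the shift limits.
An optimal schedule: Slot 1→Watson, Slot 2→Watson+Pham, Slot 3→Varga, Slot 4→Jensen, Slot 5→Ghosh, Slot 6→Jensen, Slot 7→Ghosh, Slot 8→Varga.
Total: 100 + 100 + 160 + 150 + 130 + 140 + 130 + 140 + 150 = €1200.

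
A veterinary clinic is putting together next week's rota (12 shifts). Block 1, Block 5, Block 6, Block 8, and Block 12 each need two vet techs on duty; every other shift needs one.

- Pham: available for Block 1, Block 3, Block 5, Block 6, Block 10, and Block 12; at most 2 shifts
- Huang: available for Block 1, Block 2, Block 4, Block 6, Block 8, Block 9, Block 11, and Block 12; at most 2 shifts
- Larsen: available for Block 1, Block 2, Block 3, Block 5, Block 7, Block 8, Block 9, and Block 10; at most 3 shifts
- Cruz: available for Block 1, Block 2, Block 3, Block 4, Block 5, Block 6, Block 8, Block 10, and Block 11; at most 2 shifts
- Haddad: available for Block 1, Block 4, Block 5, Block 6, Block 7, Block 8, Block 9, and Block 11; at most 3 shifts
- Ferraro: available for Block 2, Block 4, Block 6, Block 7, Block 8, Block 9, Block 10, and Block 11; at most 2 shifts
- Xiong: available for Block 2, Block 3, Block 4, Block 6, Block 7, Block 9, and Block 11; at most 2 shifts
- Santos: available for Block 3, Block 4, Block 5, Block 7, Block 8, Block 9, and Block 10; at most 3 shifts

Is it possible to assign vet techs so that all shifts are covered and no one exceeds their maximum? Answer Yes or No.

Block 12 can only be covered by Pham and Huang, so that assignment is forced.
One valid schedule: Block 1→Larsen+Haddad, Block 2→Huang, Block 3→Pham, Block 4→Cruz, Block 5→Haddad+Santos, Block 6→Ferraro+Xiong, Block 7→Larsen, Block 8→Ferraro+Santos, Block 9→Haddad, Block 10→Larsen, Block 11→Cruz, Block 12→Pham+Huang.
Loads: Pham 2/2, Huang 2/2, Larsen 3/3, Cruz 2/2, Haddad 3/3, Ferraro 2/2, Xiong 1/2, Santos 2/3 — all within limits.

Yes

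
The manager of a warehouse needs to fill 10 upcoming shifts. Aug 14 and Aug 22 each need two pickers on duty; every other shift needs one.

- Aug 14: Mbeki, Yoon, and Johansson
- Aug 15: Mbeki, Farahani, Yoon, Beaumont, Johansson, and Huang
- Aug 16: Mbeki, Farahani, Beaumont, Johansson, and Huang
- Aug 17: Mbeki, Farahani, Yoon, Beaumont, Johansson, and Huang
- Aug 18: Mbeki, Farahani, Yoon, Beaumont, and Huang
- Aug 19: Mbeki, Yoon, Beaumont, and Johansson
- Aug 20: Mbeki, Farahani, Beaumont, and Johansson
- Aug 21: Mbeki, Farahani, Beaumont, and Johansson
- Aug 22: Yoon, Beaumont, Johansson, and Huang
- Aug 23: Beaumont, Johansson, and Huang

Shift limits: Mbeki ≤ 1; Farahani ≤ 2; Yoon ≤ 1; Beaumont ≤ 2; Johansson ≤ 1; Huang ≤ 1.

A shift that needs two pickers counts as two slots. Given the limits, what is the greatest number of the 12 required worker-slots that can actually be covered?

Total capacity across all pickers is 1+2+1+2+1+1 = 8, and 12 slots are needed, so at most 8 can be filled.
An assignment achieving 8: Aug 14→Mbeki+Yoon, Aug 19→Beaumont, Aug 20→Farahani, Aug 21→Farahani, Aug 22→Johansson+Huang, Aug 23→Beaumont.
Loads: Mbeki 1/1, Farahani 2/2, Yoon 1/1, Beaumont 2/2, Johansson 1/1, Huang 1/1.

8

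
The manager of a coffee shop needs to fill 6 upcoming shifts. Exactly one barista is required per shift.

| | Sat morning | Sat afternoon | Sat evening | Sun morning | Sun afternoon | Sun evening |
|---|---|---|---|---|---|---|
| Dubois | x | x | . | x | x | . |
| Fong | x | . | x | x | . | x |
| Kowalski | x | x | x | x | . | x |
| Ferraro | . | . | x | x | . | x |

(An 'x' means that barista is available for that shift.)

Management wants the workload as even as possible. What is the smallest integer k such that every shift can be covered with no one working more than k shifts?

2

With 4 baristas and 6 worker-slots to fill, someone must work at least ⌈6/4⌉ = 2 shifts, so k ≥ 2.
k = 2 works: Sat morning→Fong, Sat afternoon→Dubois, Sat evening→Fong, Sun morning→Kowalski, Sun afternoon→Dubois, Sun evening→Kowalski.
Loads: Dubois 2, Fong 2, Kowalski 2, Ferraro 0 — all ≤ 2.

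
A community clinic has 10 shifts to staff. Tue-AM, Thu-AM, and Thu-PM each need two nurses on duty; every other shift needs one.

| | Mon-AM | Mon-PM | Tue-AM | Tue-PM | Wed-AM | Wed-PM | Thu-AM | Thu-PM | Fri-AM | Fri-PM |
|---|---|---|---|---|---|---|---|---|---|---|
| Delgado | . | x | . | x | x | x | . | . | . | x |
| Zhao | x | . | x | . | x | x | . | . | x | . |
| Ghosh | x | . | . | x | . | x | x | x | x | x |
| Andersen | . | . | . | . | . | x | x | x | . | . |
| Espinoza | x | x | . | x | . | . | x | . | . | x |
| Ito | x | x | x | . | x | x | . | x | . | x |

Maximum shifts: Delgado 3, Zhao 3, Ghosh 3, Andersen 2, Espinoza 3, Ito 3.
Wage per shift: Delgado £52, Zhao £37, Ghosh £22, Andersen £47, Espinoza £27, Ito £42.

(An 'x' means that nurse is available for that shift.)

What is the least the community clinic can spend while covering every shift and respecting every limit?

Tue-AM can only be covered by Zhao and Ito, so that assignment is forced.
Picking the cheapest available nurse for each shift independently would cost £366, but that ignores the shift limits.
An optimal schedule: Mon-AM→Espinoza, Mon-PM→Espinoza, Tue-AM→Zhao+Ito, Tue-PM→Ghosh, Wed-AM→Zhao, Wed-PM→Zhao, Thu-AM→Ghosh+Espinoza, Thu-PM→Ito+Andersen, Fri-AM→Ghosh, Fri-PM→Ito.
Total: 27 + 27 + 37 + 42 + 22 + 37 + 37 + 22 + 27 + 42 + 47 + 22 + 42 = £431.

£431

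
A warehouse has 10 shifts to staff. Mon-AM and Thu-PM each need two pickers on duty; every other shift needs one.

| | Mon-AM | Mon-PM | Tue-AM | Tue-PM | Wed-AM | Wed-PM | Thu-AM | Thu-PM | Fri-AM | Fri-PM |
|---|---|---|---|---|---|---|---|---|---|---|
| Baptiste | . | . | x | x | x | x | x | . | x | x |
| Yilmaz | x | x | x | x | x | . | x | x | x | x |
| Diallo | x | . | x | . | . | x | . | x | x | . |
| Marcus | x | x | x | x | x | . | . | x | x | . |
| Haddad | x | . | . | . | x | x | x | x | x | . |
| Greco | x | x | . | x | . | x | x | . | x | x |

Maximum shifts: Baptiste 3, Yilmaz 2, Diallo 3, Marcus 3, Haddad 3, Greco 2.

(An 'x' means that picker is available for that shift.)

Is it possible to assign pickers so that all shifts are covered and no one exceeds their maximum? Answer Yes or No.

Yes

One valid schedule: Mon-AM→Marcus+Haddad, Mon-PM→Yilmaz, Tue-AM→Baptiste, Tue-PM→Baptiste, Wed-AM→Yilmaz, Wed-PM→Diallo, Thu-AM→Haddad, Thu-PM→Diallo+Marcus, Fri-AM→Diallo, Fri-PM→Baptiste.
Loads: Baptiste 3/3, Yilmaz 2/2, Diallo 3/3, Marcus 2/3, Haddad 2/3, Greco 0/2 — all within limits.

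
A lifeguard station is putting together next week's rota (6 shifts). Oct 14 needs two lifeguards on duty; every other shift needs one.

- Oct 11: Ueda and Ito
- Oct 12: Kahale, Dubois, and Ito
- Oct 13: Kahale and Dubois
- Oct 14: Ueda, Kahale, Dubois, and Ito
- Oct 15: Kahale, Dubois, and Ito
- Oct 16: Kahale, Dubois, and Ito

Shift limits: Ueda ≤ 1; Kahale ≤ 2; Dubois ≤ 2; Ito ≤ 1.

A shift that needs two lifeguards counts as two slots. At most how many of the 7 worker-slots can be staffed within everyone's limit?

Total capacity across all lifeguards is 1+2+2+1 = 6, and 7 slots are needed, so at most 6 can be filled.
An assignment achieving 6: Oct 11→Ueda, Oct 12→Kahale, Oct 13→Kahale, Oct 14→Ito, Oct 15→Dubois, Oct 16→Dubois.
Loads: Ueda 1/1, Kahale 2/2, Dubois 2/2, Ito 1/1.

6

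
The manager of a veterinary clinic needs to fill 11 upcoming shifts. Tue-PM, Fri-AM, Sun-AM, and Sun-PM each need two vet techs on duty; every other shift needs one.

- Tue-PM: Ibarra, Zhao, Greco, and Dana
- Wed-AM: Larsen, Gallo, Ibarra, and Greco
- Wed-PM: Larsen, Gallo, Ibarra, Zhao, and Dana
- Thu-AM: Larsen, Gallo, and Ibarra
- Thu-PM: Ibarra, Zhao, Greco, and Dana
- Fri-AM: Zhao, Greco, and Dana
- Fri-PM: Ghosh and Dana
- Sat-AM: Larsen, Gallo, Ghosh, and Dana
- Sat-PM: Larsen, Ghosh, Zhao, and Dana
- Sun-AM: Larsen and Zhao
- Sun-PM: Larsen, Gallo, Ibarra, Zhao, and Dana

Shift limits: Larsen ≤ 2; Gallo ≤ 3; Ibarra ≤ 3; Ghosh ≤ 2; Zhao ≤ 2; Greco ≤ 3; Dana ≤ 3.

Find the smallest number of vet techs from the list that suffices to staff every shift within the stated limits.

6

15 slots to fill and no one can take more than 3, so at least ⌈15/3⌉ = 5 vet techs are needed.
Any 5 vet techs together have capacity at most 3+3+3+3+2 = 14 < 15 slots, so 5 can never suffice.
Larsen, Gallo, Ibarra, Ghosh, Zhao, and Greco alone can cover everything: Tue-PM→Ibarra+Greco, Wed-AM→Greco, Wed-PM→Gallo, Thu-AM→Larsen, Thu-PM→Ibarra, Fri-AM→Zhao+Greco, Fri-PM→Ghosh, Sat-AM→Gallo, Sat-PM→Ghosh, Sun-AM→Larsen+Zhao, Sun-PM→Gallo+Ibarra.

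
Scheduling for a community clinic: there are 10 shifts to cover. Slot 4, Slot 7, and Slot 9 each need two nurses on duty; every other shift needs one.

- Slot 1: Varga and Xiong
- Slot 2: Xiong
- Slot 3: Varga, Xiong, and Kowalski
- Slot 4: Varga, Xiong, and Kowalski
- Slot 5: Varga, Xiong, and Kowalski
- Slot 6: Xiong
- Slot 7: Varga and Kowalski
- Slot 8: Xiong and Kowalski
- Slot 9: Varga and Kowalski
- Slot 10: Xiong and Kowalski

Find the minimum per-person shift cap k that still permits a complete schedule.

5

With 3 nurses and 13 worker-slots to fill, someone must work at least ⌈13/3⌉ = 5 shifts, so k ≥ 5.
k = 5 works: Slot 1→Varga, Slot 2→Xiong, Slot 3→Varga, Slot 4→Varga+Xiong, Slot 5→Kowalski, Slot 6→Xiong, Slot 7→Varga+Kowalski, Slot 8→Xiong, Slot 9→Varga+Kowalski, Slot 10→Xiong.
Loads: Varga 5, Xiong 5, Kowalski 3 — all ≤ 5.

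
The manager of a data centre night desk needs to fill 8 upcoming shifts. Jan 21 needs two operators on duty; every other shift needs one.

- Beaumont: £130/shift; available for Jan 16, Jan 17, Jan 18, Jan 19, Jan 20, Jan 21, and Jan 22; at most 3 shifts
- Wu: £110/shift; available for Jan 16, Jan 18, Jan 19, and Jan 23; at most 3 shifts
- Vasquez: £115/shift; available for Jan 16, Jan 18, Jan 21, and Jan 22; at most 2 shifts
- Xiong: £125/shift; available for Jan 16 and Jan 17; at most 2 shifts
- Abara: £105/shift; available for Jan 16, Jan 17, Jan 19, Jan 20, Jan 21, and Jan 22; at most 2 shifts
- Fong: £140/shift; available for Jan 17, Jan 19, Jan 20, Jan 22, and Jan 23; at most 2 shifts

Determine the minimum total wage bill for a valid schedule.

Picking the cheapest available operator for each shift independently would cost £965, but that ignores the shift limits.
An optimal schedule: Jan 16→Xiong, Jan 17→Xiong, Jan 18→Wu, Jan 19→Wu, Jan 20→Abara, Jan 21→Abara+Vasquez, Jan 22→Vasquez, Jan 23→Wu.
Total: 125 + 125 + 110 + 110 + 105 + 105 + 115 + 115 + 110 = £1020.

£1020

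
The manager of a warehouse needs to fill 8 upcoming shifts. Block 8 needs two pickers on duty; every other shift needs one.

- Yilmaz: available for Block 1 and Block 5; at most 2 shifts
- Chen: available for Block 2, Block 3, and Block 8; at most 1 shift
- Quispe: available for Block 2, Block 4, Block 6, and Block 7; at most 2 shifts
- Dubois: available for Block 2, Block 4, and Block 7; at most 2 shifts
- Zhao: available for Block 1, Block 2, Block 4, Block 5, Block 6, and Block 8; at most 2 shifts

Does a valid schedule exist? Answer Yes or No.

Total capacity is 9 and 9 slots are needed, so capacity alone doesn't rule it out.
Shifts {Block 3, Block 8} need 3 worker-slots in total, but the pickers available for any of those shifts (Chen and Zhao) can supply at most 2 among them. So no valid schedule exists.

No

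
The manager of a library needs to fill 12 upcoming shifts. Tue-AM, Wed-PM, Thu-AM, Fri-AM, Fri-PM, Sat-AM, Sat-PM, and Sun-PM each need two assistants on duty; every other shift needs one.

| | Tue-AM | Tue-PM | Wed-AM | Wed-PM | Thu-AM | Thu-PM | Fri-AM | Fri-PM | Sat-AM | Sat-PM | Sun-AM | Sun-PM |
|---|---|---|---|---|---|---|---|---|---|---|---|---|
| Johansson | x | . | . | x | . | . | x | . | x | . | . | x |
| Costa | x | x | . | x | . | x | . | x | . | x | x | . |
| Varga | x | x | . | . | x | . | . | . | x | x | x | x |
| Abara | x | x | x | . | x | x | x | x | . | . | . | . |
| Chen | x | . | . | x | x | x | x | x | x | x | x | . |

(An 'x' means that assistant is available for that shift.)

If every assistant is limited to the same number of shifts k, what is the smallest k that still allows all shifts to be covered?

4

With 5 assistants and 20 worker-slots to fill, someone must work at least ⌈20/5⌉ = 4 shifts, so k ≥ 4.
k = 4 works: Tue-AM→Varga+Chen, Tue-PM→Costa, Wed-AM→Abara, Wed-PM→Johansson+Costa, Thu-AM→Varga+Abara, Thu-PM→Costa, Fri-AM→Johansson+Abara, Fri-PM→Costa+Abara, Sat-AM→Johansson+Chen, Sat-PM→Varga+Chen, Sun-AM→Chen, Sun-PM→Johansson+Varga.
Loads: Johansson 4, Costa 4, Varga 4, Abara 4, Chen 4 — all ≤ 4.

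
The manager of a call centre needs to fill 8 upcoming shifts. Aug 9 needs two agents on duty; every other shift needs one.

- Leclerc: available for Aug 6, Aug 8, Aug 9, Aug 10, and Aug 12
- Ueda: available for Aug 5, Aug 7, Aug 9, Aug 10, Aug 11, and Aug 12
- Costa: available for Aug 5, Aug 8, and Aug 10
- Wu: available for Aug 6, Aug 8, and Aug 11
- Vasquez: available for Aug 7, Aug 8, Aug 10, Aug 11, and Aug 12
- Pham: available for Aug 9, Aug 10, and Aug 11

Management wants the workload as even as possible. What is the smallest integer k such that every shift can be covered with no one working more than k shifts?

2

With 6 agents and 9 worker-slots to fill, someone must work at least ⌈9/6⌉ = 2 shifts, so k ≥ 2.
k = 2 works: Aug 5→Ueda, Aug 6→Leclerc, Aug 7→Ueda, Aug 8→Costa, Aug 9→Leclerc+Pham, Aug 10→Costa, Aug 11→Wu, Aug 12→Vasquez.
Loads: Leclerc 2, Ueda 2, Costa 2, Wu 1, Vasquez 1, Pham 1 — all ≤ 2.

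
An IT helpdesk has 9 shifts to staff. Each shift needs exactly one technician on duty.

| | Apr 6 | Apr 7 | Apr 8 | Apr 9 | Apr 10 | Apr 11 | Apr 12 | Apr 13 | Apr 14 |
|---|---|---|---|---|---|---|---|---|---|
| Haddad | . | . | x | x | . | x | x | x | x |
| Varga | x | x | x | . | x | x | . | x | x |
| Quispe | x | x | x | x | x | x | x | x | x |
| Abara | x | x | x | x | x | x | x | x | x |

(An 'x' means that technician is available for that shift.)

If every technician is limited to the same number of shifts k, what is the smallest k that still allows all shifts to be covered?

3

With 4 technicians and 9 worker-slots to fill, someone must work at least ⌈9/4⌉ = 3 shifts, so k ≥ 3.
k = 3 works: Apr 6→Varga, Apr 7→Varga, Apr 8→Haddad, Apr 9→Haddad, Apr 10→Varga, Apr 11→Quispe, Apr 12→Haddad, Apr 13→Quispe, Apr 14→Quispe.
Loads: Haddad 3, Varga 3, Quispe 3, Abara 0 — all ≤ 3.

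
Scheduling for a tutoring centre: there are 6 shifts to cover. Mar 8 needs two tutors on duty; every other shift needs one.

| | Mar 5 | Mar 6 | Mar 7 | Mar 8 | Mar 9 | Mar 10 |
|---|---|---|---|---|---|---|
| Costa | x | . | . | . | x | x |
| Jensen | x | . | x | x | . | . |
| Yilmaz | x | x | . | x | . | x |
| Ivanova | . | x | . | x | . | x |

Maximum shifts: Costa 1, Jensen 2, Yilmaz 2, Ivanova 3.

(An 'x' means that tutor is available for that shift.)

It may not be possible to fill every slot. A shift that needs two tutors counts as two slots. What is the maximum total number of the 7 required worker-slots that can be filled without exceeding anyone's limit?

Total capacity across all tutors is 1+2+2+3 = 8, and 7 slots are needed, so at most 7 can be filled.
An assignment achieving 7: Mar 5→Jensen, Mar 6→Yilmaz, Mar 7→Jensen, Mar 8→Yilmaz+Ivanova, Mar 9→Costa, Mar 10→Ivanova.
Loads: Costa 1/1, Jensen 2/2, Yilmaz 2/2, Ivanova 2/3.

7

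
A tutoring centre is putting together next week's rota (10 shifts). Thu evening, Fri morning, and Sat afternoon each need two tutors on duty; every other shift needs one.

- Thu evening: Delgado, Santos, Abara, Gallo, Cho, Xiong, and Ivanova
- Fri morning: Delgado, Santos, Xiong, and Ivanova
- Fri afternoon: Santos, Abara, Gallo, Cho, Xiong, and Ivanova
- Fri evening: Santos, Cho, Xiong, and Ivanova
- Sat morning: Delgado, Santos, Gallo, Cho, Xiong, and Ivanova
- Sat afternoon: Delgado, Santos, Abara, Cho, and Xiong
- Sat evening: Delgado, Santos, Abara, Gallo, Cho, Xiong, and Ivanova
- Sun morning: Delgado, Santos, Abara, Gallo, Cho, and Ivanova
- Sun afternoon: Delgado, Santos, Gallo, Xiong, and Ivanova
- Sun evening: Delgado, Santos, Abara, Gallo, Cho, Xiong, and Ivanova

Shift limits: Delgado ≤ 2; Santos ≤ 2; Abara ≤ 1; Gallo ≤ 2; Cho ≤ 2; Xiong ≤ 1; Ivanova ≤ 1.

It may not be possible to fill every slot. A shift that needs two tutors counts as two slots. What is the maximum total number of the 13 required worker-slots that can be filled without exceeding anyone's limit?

11

Total capacity across all tutors is 2+2+1+2+2+1+1 = 11, and 13 slots are needed, so at most 11 can be filled.
An assignment achieving 11: Thu evening→Xiong+Ivanova, Fri morning→Delgado+Santos, Fri afternoon→Gallo, Fri evening→Santos, Sat morning→Cho, Sat afternoon→Delgado+Abara, Sun morning→Cho, Sun afternoon→Gallo.
Loads: Delgado 2/2, Santos 2/2, Abara 1/1, Gallo 2/2, Cho 2/2, Xiong 1/1, Ivanova 1/1.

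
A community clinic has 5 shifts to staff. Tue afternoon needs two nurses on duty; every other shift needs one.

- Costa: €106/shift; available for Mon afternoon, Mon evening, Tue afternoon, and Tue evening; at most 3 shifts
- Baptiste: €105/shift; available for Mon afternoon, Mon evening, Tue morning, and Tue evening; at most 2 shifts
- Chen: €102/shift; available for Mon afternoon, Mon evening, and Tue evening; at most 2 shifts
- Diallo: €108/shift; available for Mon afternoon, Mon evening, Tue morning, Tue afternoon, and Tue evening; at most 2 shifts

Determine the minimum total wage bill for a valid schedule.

Tue afternoon can only be covered by Costa and Diallo, so that assignment is forced.
Picking the cheapest available nurse for each shift independently would cost €625, but that ignores the shift limits.
An optimal schedule: Mon afternoon→Chen, Mon evening→Chen, Tue morning→Baptiste, Tue afternoon→Costa+Diallo, Tue evening→Baptiste.
Total: 102 + 102 + 105 + 106 + 108 + 105 = €628.

€628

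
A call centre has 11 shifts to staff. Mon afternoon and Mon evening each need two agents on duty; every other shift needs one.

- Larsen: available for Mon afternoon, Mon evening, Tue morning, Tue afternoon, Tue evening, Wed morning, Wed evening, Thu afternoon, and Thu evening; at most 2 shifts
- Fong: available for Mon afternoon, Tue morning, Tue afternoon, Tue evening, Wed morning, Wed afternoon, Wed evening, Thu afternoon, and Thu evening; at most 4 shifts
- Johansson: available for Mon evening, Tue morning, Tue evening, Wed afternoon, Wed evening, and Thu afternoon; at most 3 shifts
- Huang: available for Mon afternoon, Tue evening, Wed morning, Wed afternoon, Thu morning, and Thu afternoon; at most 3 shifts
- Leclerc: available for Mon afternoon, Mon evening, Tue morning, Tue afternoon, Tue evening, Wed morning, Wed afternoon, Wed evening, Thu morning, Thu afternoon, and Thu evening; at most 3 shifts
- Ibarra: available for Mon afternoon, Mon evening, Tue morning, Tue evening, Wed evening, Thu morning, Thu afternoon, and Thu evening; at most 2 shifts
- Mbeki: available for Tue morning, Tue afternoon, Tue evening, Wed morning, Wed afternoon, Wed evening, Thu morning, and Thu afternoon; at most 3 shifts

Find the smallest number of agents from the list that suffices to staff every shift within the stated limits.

13 slots to fill and no one can take more than 4, so at least ⌈13/4⌉ = 4 agents are needed.
Fong, Johansson, Huang, and Leclerc alone can cover everything: Mon afternoon→Fong+Huang, Mon evening→Johansson+Leclerc, Tue morning→Fong, Tue afternoon→Fong, Tue evening→Johansson, Wed morning→Huang, Wed afternoon→Leclerc, Wed evening→Johansson, Thu morning→Huang, Thu afternoon→Leclerc, Thu evening→Fong.

4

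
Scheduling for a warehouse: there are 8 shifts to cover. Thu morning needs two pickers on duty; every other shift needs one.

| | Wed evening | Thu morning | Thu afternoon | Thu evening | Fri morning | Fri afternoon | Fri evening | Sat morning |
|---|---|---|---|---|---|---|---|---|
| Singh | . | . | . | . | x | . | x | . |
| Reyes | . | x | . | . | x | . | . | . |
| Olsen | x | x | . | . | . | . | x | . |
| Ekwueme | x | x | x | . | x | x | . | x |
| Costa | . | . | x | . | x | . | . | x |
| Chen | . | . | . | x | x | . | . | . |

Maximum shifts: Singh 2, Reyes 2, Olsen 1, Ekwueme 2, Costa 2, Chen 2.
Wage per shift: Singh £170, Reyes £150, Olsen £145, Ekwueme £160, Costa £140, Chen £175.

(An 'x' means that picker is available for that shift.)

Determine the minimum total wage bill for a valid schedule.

Thu evening can only be covered by Chen, so that assignment is forced.
Fri afternoon can only be covered by Ekwueme, so that assignment is forced.
Picking the cheapest available picker for each shift independently would cost £1340, but that ignores the shift limits.
An optimal schedule: Wed evening→Olsen, Thu morning→Reyes+Ekwueme, Thu afternoon→Costa, Thu evening→Chen, Fri morning→Reyes, Fri afternoon→Ekwueme, Fri evening→Singh, Sat morning→Costa.
Total: 145 + 150 + 160 + 140 + 175 + 150 + 160 + 170 + 140 = £1390.

£1390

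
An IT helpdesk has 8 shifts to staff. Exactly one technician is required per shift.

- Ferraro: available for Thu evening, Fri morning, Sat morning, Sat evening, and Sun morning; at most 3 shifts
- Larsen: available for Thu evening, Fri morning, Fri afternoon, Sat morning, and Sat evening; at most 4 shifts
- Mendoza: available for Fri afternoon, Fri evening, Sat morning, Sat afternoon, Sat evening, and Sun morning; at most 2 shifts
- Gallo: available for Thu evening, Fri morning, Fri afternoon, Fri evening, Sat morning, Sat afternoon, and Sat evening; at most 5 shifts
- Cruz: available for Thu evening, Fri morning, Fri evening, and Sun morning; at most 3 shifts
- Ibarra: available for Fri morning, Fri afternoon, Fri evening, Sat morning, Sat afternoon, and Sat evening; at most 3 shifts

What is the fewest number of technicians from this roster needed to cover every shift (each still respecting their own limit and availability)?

8 slots to fill and no one can take more than 5, so at least ⌈8/5⌉ = 2 technicians are needed.
Ferraro and Gallo alone can cover everything: Thu evening→Ferraro, Fri morning→Ferraro, Fri afternoon→Gallo, Fri evening→Gallo, Sat morning→Gallo, Sat afternoon→Gallo, Sat evening→Gallo, Sun morning→Ferraro.

2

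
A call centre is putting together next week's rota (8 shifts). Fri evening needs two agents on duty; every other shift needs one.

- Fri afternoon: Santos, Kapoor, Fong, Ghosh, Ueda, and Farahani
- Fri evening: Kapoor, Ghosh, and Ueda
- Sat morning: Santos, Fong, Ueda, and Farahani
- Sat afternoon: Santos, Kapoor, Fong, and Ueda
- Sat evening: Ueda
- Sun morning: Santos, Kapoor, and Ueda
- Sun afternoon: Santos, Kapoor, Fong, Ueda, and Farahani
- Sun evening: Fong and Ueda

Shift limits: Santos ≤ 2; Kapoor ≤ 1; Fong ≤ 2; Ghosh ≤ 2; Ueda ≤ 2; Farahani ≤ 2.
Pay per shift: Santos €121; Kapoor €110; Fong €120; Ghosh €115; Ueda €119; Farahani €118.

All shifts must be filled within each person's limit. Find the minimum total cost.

Sat evening can only be covered by Ueda, so that assignment is forced.
Picking the cheapest available agent for each shift independently would cost €1021, but that ignores the shift limits.
An optimal schedule: Fri afternoon→Ghosh, Fri evening→Kapoor+Ghosh, Sat morning→Farahani, Sat afternoon→Fong, Sat evening→Ueda, Sun morning→Ueda, Sun afternoon→Farahani, Sun evening→Fong.
Total: 115 + 110 + 115 + 118 + 120 + 119 + 119 + 118 + 120 = €1054.

€1054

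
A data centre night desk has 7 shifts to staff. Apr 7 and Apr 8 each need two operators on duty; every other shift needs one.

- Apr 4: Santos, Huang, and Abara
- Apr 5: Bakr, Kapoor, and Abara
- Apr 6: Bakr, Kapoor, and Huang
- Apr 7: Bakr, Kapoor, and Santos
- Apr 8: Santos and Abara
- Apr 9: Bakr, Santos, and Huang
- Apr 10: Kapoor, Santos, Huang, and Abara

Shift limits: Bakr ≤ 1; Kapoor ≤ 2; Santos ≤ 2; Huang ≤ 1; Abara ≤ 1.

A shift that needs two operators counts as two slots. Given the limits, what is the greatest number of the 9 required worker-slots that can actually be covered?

Total capacity across all operators is 1+2+2+1+1 = 7, and 9 slots are needed, so at most 7 can be filled.
An assignment achieving 7: Apr 4→Santos, Apr 5→Bakr, Apr 6→Kapoor, Apr 7→Kapoor, Apr 8→Santos+Abara, Apr 9→Huang.
Loads: Bakr 1/1, Kapoor 2/2, Santos 2/2, Huang 1/1, Abara 1/1.

7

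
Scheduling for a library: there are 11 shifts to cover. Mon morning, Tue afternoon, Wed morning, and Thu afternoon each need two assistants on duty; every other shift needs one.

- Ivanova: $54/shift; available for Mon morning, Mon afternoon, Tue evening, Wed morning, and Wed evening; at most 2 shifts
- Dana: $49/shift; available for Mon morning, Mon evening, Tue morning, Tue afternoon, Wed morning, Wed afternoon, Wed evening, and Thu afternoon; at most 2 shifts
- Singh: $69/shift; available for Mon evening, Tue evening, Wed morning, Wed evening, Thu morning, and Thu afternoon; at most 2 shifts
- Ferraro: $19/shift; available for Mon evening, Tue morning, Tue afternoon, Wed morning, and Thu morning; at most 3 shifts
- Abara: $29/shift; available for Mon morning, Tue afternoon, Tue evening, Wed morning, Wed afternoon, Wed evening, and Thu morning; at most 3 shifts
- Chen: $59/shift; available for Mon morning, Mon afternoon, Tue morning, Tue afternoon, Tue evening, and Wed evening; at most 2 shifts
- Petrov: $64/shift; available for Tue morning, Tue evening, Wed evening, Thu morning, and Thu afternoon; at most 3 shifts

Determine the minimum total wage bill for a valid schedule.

Picking the cheapest available assistant for each shift independently would cost $485, but that ignores the shift limits.
An optimal schedule: Mon morning→Abara+Chen, Mon afternoon→Ivanova, Mon evening→Ferraro, Tue morning→Ferraro, Tue afternoon→Abara+Chen, Tue evening→Petrov, Wed morning→Dana+Ivanova, Wed afternoon→Abara, Wed evening→Petrov, Thu morning→Ferraro, Thu afternoon→Dana+Petrov.
Total: 29 + 59 + 54 + 19 + 19 + 29 + 59 + 64 + 49 + 54 + 29 + 64 + 19 + 49 + 64 = $660.

$660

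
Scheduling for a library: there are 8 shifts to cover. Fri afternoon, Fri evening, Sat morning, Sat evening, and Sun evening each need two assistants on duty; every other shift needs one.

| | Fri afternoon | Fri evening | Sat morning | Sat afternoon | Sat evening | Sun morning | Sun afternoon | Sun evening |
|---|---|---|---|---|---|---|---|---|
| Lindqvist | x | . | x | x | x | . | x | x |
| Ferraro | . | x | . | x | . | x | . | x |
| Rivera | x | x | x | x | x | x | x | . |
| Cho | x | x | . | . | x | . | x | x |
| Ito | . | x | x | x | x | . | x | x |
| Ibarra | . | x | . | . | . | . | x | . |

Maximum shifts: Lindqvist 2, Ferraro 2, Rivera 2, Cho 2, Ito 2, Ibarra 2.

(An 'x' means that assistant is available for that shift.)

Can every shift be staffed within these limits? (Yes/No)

No

Total capacity is 2+2+2+2+2+2 = 12 but 13 worker-slots are needed — infeasible.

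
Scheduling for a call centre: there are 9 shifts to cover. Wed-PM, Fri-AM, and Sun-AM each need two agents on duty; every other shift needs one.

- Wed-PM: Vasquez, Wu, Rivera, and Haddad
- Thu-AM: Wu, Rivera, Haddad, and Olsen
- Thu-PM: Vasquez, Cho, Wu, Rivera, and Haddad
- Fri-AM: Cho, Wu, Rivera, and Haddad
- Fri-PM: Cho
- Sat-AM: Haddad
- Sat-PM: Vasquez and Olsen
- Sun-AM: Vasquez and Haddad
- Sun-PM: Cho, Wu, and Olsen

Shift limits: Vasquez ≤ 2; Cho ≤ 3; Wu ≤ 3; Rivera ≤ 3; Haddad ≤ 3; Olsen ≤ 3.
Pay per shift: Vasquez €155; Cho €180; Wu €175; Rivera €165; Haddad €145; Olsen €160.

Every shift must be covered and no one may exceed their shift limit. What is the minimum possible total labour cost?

€1900

Fri-PM can only be covered by Cho, so that assignment is forced.
Sat-AM can only be covered by Haddad, so that assignment is forced.
Sun-AM can only be covered by Vasquez and Haddad, so that assignment is forced.
Picking the cheapest available agent for each shift independently would cost €1840, but that ignores the shift limits.
An optimal schedule: Wed-PM→Vasquez+Rivera, Thu-AM→Olsen, Thu-PM→Rivera, Fri-AM→Haddad+Rivera, Fri-PM→Cho, Sat-AM→Haddad, Sat-PM→Olsen, Sun-AM→Haddad+Vasquez, Sun-PM→Olsen.
Total: 155 + 165 + 160 + 165 + 145 + 165 + 180 + 145 + 160 + 145 + 155 + 160 = €1900.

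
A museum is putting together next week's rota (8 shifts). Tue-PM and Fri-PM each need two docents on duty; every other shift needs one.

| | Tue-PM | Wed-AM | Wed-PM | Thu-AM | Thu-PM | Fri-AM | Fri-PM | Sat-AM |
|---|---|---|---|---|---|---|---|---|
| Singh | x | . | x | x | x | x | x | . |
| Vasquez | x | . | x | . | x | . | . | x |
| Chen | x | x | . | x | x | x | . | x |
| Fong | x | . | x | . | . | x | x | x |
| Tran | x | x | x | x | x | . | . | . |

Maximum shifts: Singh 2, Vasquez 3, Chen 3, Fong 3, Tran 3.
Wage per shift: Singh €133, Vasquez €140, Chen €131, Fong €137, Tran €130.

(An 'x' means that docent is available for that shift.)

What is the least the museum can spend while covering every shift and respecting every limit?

€1323

Fri-PM can only be covered by Singh and Fong, so that assignment is forced.
Picking the cheapest available docent for each shift independently would cost €1313, but that ignores the shift limits.
An optimal schedule: Tue-PM→Singh+Fong, Wed-AM→Tran, Wed-PM→Tran, Thu-AM→Tran, Thu-PM→Chen, Fri-AM→Chen, Fri-PM→Singh+Fong, Sat-AM→Chen.
Total: 133 + 137 + 130 + 130 + 130 + 131 + 131 + 133 + 137 + 131 = €1323.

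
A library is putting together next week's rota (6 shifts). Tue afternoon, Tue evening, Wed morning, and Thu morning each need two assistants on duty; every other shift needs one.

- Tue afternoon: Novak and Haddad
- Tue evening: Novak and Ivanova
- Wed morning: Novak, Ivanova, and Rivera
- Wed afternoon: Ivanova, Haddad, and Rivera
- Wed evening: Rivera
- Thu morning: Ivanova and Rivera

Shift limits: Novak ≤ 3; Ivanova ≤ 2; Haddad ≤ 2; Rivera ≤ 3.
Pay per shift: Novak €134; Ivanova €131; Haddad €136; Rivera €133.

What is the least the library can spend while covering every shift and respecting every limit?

Tue afternoon can only be covered by Novak and Haddad, so that assignment is forced.
Tue evening can only be covered by Novak and Ivanova, so that assignment is forced.
Wed evening can only be covered by Rivera, so that assignment is forced.
Picking the cheapest available assistant for each shift independently would cost €1327, but that ignores the shift limits.
An optimal schedule: Tue afternoon→Novak+Haddad, Tue evening→Novak+Ivanova, Wed morning→Novak+Rivera, Wed afternoon→Haddad, Wed evening→Rivera, Thu morning→Ivanova+Rivera.
Total: 134 + 136 + 134 + 131 + 134 + 133 + 136 + 133 + 131 + 133 = €1335.

€1335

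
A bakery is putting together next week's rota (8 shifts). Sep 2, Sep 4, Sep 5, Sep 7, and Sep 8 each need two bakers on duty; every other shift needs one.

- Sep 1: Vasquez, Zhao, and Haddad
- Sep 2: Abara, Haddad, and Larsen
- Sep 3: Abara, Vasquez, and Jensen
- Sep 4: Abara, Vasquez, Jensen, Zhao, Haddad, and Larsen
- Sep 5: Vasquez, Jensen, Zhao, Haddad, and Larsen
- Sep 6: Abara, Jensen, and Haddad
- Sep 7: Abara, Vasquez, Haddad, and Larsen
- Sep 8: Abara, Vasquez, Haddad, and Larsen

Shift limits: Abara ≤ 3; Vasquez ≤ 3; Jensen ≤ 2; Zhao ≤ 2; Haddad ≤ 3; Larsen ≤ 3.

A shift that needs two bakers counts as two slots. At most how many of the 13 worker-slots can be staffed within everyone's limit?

13

Total capacity across all bakers is 3+3+2+2+3+3 = 16, and 13 slots are needed, so at most 13 can be filled.
An assignment achieving 13: Sep 1→Vasquez, Sep 2→Abara+Haddad, Sep 3→Abara, Sep 4→Jensen+Zhao, Sep 5→Jensen+Zhao, Sep 6→Abara, Sep 7→Vasquez+Haddad, Sep 8→Vasquez+Haddad.
Loads: Abara 3/3, Vasquez 3/3, Jensen 2/2, Zhao 2/2, Haddad 3/3, Larsen 0/3.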